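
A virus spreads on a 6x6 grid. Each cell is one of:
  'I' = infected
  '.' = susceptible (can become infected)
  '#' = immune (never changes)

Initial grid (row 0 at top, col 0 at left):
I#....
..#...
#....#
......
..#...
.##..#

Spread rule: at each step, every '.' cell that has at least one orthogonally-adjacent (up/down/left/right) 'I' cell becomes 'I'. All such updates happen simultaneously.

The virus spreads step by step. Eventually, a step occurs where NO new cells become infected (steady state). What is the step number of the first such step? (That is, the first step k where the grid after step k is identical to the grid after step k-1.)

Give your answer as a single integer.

Answer: 10

Derivation:
Step 0 (initial): 1 infected
Step 1: +1 new -> 2 infected
Step 2: +1 new -> 3 infected
Step 3: +1 new -> 4 infected
Step 4: +2 new -> 6 infected
Step 5: +4 new -> 10 infected
Step 6: +4 new -> 14 infected
Step 7: +5 new -> 19 infected
Step 8: +6 new -> 25 infected
Step 9: +3 new -> 28 infected
Step 10: +0 new -> 28 infected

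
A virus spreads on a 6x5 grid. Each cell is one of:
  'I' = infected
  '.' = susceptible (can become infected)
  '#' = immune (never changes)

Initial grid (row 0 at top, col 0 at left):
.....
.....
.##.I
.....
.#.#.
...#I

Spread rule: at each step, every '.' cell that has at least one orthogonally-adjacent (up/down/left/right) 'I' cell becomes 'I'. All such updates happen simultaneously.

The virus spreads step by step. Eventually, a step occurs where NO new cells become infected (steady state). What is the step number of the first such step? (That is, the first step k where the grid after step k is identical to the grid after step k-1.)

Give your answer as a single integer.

Step 0 (initial): 2 infected
Step 1: +4 new -> 6 infected
Step 2: +3 new -> 9 infected
Step 3: +3 new -> 12 infected
Step 4: +4 new -> 16 infected
Step 5: +4 new -> 20 infected
Step 6: +4 new -> 24 infected
Step 7: +1 new -> 25 infected
Step 8: +0 new -> 25 infected

Answer: 8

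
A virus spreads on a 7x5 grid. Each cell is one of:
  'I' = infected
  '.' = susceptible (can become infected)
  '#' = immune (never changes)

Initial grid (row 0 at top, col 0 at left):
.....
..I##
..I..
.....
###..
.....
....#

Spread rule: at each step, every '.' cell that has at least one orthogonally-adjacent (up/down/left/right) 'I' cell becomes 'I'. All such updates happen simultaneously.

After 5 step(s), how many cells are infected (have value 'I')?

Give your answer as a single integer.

Step 0 (initial): 2 infected
Step 1: +5 new -> 7 infected
Step 2: +7 new -> 14 infected
Step 3: +5 new -> 19 infected
Step 4: +2 new -> 21 infected
Step 5: +3 new -> 24 infected

Answer: 24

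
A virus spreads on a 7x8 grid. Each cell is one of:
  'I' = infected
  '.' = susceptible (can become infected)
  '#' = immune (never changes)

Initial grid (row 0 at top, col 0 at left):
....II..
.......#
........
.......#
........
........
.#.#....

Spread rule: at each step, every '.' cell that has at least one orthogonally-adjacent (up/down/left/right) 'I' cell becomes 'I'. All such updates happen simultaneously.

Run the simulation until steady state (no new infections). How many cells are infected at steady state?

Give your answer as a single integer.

Answer: 52

Derivation:
Step 0 (initial): 2 infected
Step 1: +4 new -> 6 infected
Step 2: +6 new -> 12 infected
Step 3: +6 new -> 18 infected
Step 4: +8 new -> 26 infected
Step 5: +7 new -> 33 infected
Step 6: +8 new -> 41 infected
Step 7: +5 new -> 46 infected
Step 8: +4 new -> 50 infected
Step 9: +1 new -> 51 infected
Step 10: +1 new -> 52 infected
Step 11: +0 new -> 52 infected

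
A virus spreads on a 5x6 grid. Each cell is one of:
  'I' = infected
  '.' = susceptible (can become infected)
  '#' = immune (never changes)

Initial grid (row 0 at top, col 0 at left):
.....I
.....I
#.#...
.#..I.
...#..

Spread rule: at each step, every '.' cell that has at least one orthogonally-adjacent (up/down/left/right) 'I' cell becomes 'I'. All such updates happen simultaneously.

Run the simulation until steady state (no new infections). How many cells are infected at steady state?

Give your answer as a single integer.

Step 0 (initial): 3 infected
Step 1: +7 new -> 10 infected
Step 2: +5 new -> 15 infected
Step 3: +3 new -> 18 infected
Step 4: +3 new -> 21 infected
Step 5: +4 new -> 25 infected
Step 6: +1 new -> 26 infected
Step 7: +0 new -> 26 infected

Answer: 26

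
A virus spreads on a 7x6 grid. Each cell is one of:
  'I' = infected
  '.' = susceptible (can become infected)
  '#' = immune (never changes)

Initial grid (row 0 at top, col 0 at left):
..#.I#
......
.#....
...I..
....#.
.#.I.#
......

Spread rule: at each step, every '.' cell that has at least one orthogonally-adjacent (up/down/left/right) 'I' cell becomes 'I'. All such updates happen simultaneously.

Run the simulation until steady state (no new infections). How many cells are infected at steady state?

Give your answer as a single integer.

Step 0 (initial): 3 infected
Step 1: +9 new -> 12 infected
Step 2: +9 new -> 21 infected
Step 3: +7 new -> 28 infected
Step 4: +4 new -> 32 infected
Step 5: +3 new -> 35 infected
Step 6: +1 new -> 36 infected
Step 7: +0 new -> 36 infected

Answer: 36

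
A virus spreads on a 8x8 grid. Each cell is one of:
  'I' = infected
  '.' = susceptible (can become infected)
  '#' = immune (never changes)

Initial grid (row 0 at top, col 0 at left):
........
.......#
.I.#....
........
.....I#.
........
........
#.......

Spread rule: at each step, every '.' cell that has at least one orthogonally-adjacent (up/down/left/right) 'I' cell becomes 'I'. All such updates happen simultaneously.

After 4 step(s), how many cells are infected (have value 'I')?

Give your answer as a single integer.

Step 0 (initial): 2 infected
Step 1: +7 new -> 9 infected
Step 2: +13 new -> 22 infected
Step 3: +16 new -> 38 infected
Step 4: +13 new -> 51 infected

Answer: 51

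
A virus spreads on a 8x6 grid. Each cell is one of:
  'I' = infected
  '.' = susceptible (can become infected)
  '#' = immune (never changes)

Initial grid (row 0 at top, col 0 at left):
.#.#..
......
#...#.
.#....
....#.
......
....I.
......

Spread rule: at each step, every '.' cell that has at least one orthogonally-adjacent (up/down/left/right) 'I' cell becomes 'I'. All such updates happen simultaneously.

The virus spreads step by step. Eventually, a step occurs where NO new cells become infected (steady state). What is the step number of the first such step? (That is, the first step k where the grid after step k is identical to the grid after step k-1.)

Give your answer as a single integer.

Step 0 (initial): 1 infected
Step 1: +4 new -> 5 infected
Step 2: +5 new -> 10 infected
Step 3: +5 new -> 15 infected
Step 4: +6 new -> 21 infected
Step 5: +7 new -> 28 infected
Step 6: +4 new -> 32 infected
Step 7: +5 new -> 37 infected
Step 8: +3 new -> 40 infected
Step 9: +1 new -> 41 infected
Step 10: +1 new -> 42 infected
Step 11: +0 new -> 42 infected

Answer: 11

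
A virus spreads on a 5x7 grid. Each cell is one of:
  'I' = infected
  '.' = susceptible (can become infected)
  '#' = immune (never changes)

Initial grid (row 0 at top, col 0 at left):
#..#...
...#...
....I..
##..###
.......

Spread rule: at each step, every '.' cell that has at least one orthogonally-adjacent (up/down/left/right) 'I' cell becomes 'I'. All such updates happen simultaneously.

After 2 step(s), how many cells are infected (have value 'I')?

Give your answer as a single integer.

Answer: 9

Derivation:
Step 0 (initial): 1 infected
Step 1: +3 new -> 4 infected
Step 2: +5 new -> 9 infected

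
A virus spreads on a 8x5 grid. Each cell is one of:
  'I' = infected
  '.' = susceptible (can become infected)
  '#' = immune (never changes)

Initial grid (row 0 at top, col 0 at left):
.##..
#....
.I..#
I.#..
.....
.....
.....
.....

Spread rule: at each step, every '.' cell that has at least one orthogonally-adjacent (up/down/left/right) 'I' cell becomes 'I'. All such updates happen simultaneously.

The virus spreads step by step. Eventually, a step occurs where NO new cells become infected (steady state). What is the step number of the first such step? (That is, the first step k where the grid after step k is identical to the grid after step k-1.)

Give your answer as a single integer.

Answer: 9

Derivation:
Step 0 (initial): 2 infected
Step 1: +5 new -> 7 infected
Step 2: +4 new -> 11 infected
Step 3: +5 new -> 16 infected
Step 4: +7 new -> 23 infected
Step 5: +5 new -> 28 infected
Step 6: +3 new -> 31 infected
Step 7: +2 new -> 33 infected
Step 8: +1 new -> 34 infected
Step 9: +0 new -> 34 infected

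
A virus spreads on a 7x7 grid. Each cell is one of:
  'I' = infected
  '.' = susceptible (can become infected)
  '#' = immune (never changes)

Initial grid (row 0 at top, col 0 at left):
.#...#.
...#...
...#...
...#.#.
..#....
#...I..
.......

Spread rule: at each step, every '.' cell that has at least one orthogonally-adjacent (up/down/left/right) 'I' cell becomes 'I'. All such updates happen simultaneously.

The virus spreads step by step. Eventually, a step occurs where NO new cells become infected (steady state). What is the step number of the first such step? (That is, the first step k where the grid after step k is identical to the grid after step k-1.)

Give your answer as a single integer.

Step 0 (initial): 1 infected
Step 1: +4 new -> 5 infected
Step 2: +7 new -> 12 infected
Step 3: +5 new -> 17 infected
Step 4: +5 new -> 22 infected
Step 5: +6 new -> 28 infected
Step 6: +5 new -> 33 infected
Step 7: +5 new -> 38 infected
Step 8: +2 new -> 40 infected
Step 9: +1 new -> 41 infected
Step 10: +0 new -> 41 infected

Answer: 10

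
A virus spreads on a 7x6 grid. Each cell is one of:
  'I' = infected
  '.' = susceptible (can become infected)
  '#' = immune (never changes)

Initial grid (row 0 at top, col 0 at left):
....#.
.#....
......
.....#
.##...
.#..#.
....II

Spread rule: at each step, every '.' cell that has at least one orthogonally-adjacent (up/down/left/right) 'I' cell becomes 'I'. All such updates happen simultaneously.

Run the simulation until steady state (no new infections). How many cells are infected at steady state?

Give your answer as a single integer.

Step 0 (initial): 2 infected
Step 1: +2 new -> 4 infected
Step 2: +3 new -> 7 infected
Step 3: +4 new -> 11 infected
Step 4: +3 new -> 14 infected
Step 5: +4 new -> 18 infected
Step 6: +6 new -> 24 infected
Step 7: +5 new -> 29 infected
Step 8: +3 new -> 32 infected
Step 9: +2 new -> 34 infected
Step 10: +1 new -> 35 infected
Step 11: +0 new -> 35 infected

Answer: 35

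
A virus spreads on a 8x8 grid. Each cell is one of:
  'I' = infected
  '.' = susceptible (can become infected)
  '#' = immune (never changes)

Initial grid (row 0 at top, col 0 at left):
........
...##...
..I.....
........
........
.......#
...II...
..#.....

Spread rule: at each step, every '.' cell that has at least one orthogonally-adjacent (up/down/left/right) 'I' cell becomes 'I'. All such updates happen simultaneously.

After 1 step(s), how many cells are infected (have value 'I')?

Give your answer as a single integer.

Answer: 13

Derivation:
Step 0 (initial): 3 infected
Step 1: +10 new -> 13 infected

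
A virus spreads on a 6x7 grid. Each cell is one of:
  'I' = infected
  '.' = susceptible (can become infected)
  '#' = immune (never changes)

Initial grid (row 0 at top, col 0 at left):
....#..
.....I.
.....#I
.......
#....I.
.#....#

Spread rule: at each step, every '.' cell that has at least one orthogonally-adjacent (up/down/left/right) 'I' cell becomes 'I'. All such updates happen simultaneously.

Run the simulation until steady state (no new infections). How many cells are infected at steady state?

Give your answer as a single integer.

Step 0 (initial): 3 infected
Step 1: +8 new -> 11 infected
Step 2: +6 new -> 17 infected
Step 3: +6 new -> 23 infected
Step 4: +6 new -> 29 infected
Step 5: +4 new -> 33 infected
Step 6: +3 new -> 36 infected
Step 7: +0 new -> 36 infected

Answer: 36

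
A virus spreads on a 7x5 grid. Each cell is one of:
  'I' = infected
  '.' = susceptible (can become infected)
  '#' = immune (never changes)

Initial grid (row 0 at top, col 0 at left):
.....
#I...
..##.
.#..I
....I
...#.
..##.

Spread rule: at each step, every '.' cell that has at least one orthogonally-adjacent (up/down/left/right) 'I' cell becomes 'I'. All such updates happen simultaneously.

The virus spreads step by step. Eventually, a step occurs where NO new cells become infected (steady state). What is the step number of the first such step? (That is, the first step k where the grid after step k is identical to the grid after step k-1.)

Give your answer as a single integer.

Answer: 7

Derivation:
Step 0 (initial): 3 infected
Step 1: +7 new -> 10 infected
Step 2: +8 new -> 18 infected
Step 3: +5 new -> 23 infected
Step 4: +2 new -> 25 infected
Step 5: +2 new -> 27 infected
Step 6: +1 new -> 28 infected
Step 7: +0 new -> 28 infected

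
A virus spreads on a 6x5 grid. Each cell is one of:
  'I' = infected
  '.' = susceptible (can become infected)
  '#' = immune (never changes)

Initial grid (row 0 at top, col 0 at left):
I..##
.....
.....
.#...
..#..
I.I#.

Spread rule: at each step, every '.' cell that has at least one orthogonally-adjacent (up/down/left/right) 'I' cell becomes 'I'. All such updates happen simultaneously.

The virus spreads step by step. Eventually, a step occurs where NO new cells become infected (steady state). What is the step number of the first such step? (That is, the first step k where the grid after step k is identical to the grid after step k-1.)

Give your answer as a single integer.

Answer: 10

Derivation:
Step 0 (initial): 3 infected
Step 1: +4 new -> 7 infected
Step 2: +5 new -> 12 infected
Step 3: +2 new -> 14 infected
Step 4: +2 new -> 16 infected
Step 5: +3 new -> 19 infected
Step 6: +2 new -> 21 infected
Step 7: +2 new -> 23 infected
Step 8: +1 new -> 24 infected
Step 9: +1 new -> 25 infected
Step 10: +0 new -> 25 infected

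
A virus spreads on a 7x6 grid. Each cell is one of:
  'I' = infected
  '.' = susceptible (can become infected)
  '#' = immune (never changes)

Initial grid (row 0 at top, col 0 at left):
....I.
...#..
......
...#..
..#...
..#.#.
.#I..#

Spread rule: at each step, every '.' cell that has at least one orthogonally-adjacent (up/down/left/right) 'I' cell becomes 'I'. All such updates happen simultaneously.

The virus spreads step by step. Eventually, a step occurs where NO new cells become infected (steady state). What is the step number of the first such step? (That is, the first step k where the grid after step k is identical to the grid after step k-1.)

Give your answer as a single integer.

Step 0 (initial): 2 infected
Step 1: +4 new -> 6 infected
Step 2: +5 new -> 11 infected
Step 3: +6 new -> 17 infected
Step 4: +5 new -> 22 infected
Step 5: +4 new -> 26 infected
Step 6: +3 new -> 29 infected
Step 7: +2 new -> 31 infected
Step 8: +2 new -> 33 infected
Step 9: +1 new -> 34 infected
Step 10: +1 new -> 35 infected
Step 11: +0 new -> 35 infected

Answer: 11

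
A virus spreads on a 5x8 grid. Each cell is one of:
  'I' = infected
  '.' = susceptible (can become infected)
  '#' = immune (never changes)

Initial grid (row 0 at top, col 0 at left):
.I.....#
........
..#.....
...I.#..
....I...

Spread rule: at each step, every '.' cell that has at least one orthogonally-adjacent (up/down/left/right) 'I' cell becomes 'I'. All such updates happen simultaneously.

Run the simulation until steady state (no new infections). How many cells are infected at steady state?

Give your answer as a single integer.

Step 0 (initial): 3 infected
Step 1: +8 new -> 11 infected
Step 2: +9 new -> 20 infected
Step 3: +8 new -> 28 infected
Step 4: +5 new -> 33 infected
Step 5: +3 new -> 36 infected
Step 6: +1 new -> 37 infected
Step 7: +0 new -> 37 infected

Answer: 37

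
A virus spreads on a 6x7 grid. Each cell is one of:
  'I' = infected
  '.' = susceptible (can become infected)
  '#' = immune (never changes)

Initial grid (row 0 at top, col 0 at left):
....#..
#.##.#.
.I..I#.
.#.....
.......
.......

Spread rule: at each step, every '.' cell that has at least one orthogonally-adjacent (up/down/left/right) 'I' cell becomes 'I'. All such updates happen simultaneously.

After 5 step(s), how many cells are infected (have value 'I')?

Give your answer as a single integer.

Step 0 (initial): 2 infected
Step 1: +6 new -> 8 infected
Step 2: +6 new -> 14 infected
Step 3: +8 new -> 22 infected
Step 4: +8 new -> 30 infected
Step 5: +3 new -> 33 infected

Answer: 33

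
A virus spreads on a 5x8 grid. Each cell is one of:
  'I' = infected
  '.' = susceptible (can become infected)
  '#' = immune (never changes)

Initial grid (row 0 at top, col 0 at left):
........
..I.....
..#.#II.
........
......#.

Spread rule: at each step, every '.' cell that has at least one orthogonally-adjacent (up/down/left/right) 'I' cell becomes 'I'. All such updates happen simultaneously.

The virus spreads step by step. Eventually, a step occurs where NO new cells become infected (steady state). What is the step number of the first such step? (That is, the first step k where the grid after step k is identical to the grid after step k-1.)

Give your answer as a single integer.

Answer: 6

Derivation:
Step 0 (initial): 3 infected
Step 1: +8 new -> 11 infected
Step 2: +12 new -> 23 infected
Step 3: +8 new -> 31 infected
Step 4: +4 new -> 35 infected
Step 5: +2 new -> 37 infected
Step 6: +0 new -> 37 infected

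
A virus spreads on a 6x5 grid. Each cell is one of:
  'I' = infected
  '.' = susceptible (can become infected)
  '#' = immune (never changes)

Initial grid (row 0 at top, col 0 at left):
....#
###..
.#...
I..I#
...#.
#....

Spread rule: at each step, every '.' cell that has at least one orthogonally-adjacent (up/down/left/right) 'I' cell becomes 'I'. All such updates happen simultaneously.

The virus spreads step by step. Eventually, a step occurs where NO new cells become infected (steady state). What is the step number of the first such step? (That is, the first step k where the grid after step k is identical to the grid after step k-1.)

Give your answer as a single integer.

Step 0 (initial): 2 infected
Step 1: +5 new -> 7 infected
Step 2: +5 new -> 12 infected
Step 3: +4 new -> 16 infected
Step 4: +2 new -> 18 infected
Step 5: +2 new -> 20 infected
Step 6: +2 new -> 22 infected
Step 7: +0 new -> 22 infected

Answer: 7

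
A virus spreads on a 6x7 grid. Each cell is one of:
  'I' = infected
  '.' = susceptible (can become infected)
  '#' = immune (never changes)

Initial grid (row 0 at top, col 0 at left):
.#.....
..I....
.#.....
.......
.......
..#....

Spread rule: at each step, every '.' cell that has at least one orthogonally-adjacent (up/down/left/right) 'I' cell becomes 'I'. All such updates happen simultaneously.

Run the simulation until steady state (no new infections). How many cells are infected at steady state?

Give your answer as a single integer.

Answer: 39

Derivation:
Step 0 (initial): 1 infected
Step 1: +4 new -> 5 infected
Step 2: +5 new -> 10 infected
Step 3: +8 new -> 18 infected
Step 4: +7 new -> 25 infected
Step 5: +7 new -> 32 infected
Step 6: +4 new -> 36 infected
Step 7: +2 new -> 38 infected
Step 8: +1 new -> 39 infected
Step 9: +0 new -> 39 infected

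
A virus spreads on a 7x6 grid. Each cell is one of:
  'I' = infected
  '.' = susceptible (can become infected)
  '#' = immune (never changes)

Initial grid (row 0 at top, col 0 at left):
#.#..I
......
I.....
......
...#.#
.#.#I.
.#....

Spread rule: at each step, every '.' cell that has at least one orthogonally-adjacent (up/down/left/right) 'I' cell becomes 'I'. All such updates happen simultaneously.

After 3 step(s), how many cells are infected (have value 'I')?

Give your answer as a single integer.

Step 0 (initial): 3 infected
Step 1: +8 new -> 11 infected
Step 2: +10 new -> 21 infected
Step 3: +11 new -> 32 infected

Answer: 32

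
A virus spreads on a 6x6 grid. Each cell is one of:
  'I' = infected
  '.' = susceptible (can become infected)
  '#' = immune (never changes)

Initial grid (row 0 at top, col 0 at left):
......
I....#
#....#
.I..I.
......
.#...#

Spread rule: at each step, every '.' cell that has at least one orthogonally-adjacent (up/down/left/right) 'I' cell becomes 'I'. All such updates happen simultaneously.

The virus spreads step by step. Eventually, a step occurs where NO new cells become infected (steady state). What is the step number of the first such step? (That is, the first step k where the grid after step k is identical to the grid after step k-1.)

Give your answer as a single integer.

Answer: 5

Derivation:
Step 0 (initial): 3 infected
Step 1: +10 new -> 13 infected
Step 2: +10 new -> 23 infected
Step 3: +6 new -> 29 infected
Step 4: +2 new -> 31 infected
Step 5: +0 new -> 31 infected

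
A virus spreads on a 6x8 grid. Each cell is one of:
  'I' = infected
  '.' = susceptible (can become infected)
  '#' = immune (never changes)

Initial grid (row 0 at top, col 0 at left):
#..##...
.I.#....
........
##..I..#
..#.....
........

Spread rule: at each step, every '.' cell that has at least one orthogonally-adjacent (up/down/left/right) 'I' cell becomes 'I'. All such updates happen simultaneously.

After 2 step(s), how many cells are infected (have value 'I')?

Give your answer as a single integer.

Answer: 21

Derivation:
Step 0 (initial): 2 infected
Step 1: +8 new -> 10 infected
Step 2: +11 new -> 21 infected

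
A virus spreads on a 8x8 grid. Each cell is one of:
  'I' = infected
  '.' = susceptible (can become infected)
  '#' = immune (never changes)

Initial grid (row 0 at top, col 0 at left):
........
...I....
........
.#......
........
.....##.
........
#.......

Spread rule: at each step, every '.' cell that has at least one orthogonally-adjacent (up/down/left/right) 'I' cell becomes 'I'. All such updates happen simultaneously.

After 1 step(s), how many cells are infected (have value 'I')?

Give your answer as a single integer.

Step 0 (initial): 1 infected
Step 1: +4 new -> 5 infected

Answer: 5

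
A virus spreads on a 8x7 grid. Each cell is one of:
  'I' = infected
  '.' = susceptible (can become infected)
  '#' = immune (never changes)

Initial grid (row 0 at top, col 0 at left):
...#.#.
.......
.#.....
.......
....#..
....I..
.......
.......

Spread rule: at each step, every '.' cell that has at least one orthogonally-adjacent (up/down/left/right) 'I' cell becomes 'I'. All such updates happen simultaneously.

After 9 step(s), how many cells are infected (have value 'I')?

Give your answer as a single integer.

Answer: 52

Derivation:
Step 0 (initial): 1 infected
Step 1: +3 new -> 4 infected
Step 2: +7 new -> 11 infected
Step 3: +9 new -> 20 infected
Step 4: +10 new -> 30 infected
Step 5: +9 new -> 39 infected
Step 6: +5 new -> 44 infected
Step 7: +5 new -> 49 infected
Step 8: +2 new -> 51 infected
Step 9: +1 new -> 52 infected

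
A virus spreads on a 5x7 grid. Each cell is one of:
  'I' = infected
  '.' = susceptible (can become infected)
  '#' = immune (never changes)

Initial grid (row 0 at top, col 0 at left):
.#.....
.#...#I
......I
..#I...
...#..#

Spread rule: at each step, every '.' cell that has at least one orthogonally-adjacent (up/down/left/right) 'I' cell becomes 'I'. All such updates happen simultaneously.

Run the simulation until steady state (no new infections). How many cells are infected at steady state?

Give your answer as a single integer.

Answer: 29

Derivation:
Step 0 (initial): 3 infected
Step 1: +5 new -> 8 infected
Step 2: +6 new -> 14 infected
Step 3: +6 new -> 20 infected
Step 4: +3 new -> 23 infected
Step 5: +3 new -> 26 infected
Step 6: +3 new -> 29 infected
Step 7: +0 new -> 29 infected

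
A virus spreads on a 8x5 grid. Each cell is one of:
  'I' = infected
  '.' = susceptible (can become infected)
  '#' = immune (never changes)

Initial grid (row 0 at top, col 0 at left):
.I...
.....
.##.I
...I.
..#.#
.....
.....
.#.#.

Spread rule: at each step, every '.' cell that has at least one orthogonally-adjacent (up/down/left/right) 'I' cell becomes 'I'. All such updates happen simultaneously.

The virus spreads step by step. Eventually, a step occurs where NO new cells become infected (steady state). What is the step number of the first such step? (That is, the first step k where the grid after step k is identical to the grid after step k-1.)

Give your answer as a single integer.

Answer: 8

Derivation:
Step 0 (initial): 3 infected
Step 1: +8 new -> 11 infected
Step 2: +7 new -> 18 infected
Step 3: +6 new -> 24 infected
Step 4: +4 new -> 28 infected
Step 5: +4 new -> 32 infected
Step 6: +1 new -> 33 infected
Step 7: +1 new -> 34 infected
Step 8: +0 new -> 34 infected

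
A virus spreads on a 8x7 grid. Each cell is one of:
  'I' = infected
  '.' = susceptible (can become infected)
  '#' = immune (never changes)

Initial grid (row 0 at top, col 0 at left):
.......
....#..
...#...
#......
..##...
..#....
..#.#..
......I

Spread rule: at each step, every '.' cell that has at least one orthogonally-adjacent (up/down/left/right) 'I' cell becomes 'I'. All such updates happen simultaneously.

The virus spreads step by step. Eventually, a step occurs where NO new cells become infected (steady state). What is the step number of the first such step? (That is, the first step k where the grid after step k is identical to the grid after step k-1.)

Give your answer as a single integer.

Step 0 (initial): 1 infected
Step 1: +2 new -> 3 infected
Step 2: +3 new -> 6 infected
Step 3: +3 new -> 9 infected
Step 4: +5 new -> 14 infected
Step 5: +5 new -> 19 infected
Step 6: +5 new -> 24 infected
Step 7: +6 new -> 30 infected
Step 8: +4 new -> 34 infected
Step 9: +4 new -> 38 infected
Step 10: +3 new -> 41 infected
Step 11: +4 new -> 45 infected
Step 12: +2 new -> 47 infected
Step 13: +1 new -> 48 infected
Step 14: +0 new -> 48 infected

Answer: 14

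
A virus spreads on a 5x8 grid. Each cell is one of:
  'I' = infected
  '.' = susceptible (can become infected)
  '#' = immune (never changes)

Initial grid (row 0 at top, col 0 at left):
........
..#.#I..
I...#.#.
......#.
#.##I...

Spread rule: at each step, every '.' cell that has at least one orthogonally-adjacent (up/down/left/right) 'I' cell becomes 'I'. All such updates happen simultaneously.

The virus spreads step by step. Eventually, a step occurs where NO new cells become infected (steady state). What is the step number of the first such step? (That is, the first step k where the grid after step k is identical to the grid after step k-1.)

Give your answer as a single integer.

Step 0 (initial): 3 infected
Step 1: +8 new -> 11 infected
Step 2: +10 new -> 21 infected
Step 3: +8 new -> 29 infected
Step 4: +3 new -> 32 infected
Step 5: +0 new -> 32 infected

Answer: 5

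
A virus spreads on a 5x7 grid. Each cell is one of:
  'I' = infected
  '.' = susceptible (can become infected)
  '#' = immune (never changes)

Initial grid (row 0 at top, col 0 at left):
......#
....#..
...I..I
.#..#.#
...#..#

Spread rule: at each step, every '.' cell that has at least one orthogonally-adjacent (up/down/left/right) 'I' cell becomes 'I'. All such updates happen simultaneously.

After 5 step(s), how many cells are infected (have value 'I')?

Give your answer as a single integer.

Answer: 28

Derivation:
Step 0 (initial): 2 infected
Step 1: +6 new -> 8 infected
Step 2: +6 new -> 14 infected
Step 3: +7 new -> 21 infected
Step 4: +5 new -> 26 infected
Step 5: +2 new -> 28 infected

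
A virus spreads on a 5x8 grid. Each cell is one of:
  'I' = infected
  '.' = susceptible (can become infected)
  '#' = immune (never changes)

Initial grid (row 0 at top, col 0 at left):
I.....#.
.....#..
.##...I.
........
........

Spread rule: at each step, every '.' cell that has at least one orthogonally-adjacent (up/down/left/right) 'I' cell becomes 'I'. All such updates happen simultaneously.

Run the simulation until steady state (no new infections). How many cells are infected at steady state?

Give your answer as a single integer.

Answer: 36

Derivation:
Step 0 (initial): 2 infected
Step 1: +6 new -> 8 infected
Step 2: +8 new -> 16 infected
Step 3: +9 new -> 25 infected
Step 4: +6 new -> 31 infected
Step 5: +4 new -> 35 infected
Step 6: +1 new -> 36 infected
Step 7: +0 new -> 36 infected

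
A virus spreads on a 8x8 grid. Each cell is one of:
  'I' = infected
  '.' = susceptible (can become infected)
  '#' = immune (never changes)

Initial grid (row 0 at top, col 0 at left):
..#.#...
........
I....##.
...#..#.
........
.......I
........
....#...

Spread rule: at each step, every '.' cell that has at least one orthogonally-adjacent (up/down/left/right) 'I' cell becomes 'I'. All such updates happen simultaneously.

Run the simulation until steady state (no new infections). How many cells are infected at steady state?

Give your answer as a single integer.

Answer: 57

Derivation:
Step 0 (initial): 2 infected
Step 1: +6 new -> 8 infected
Step 2: +10 new -> 18 infected
Step 3: +11 new -> 29 infected
Step 4: +11 new -> 40 infected
Step 5: +10 new -> 50 infected
Step 6: +5 new -> 55 infected
Step 7: +2 new -> 57 infected
Step 8: +0 new -> 57 infected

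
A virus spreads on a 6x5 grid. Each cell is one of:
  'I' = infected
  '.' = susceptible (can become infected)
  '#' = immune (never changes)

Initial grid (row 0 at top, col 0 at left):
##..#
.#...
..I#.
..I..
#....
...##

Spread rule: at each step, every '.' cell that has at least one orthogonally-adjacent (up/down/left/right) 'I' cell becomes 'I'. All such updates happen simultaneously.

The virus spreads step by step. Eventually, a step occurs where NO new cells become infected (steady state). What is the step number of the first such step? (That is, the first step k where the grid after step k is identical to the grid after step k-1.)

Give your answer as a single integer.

Step 0 (initial): 2 infected
Step 1: +5 new -> 7 infected
Step 2: +8 new -> 15 infected
Step 3: +6 new -> 21 infected
Step 4: +1 new -> 22 infected
Step 5: +0 new -> 22 infected

Answer: 5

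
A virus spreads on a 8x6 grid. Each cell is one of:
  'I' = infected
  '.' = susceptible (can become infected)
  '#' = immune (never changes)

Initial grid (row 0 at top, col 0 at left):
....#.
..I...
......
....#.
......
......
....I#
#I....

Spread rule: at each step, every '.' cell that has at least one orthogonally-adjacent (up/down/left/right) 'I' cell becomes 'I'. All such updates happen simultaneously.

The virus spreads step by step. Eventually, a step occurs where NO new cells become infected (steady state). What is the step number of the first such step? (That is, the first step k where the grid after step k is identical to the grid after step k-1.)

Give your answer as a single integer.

Answer: 5

Derivation:
Step 0 (initial): 3 infected
Step 1: +9 new -> 12 infected
Step 2: +15 new -> 27 infected
Step 3: +12 new -> 39 infected
Step 4: +5 new -> 44 infected
Step 5: +0 new -> 44 infected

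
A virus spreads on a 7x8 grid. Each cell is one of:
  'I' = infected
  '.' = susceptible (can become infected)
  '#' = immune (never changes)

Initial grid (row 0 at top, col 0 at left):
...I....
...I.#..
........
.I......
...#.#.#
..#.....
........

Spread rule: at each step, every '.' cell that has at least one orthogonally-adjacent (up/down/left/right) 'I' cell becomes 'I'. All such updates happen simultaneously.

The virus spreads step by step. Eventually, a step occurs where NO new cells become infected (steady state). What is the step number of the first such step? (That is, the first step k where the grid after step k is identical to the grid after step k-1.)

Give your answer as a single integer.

Step 0 (initial): 3 infected
Step 1: +9 new -> 12 infected
Step 2: +10 new -> 22 infected
Step 3: +7 new -> 29 infected
Step 4: +7 new -> 36 infected
Step 5: +5 new -> 41 infected
Step 6: +5 new -> 46 infected
Step 7: +2 new -> 48 infected
Step 8: +2 new -> 50 infected
Step 9: +1 new -> 51 infected
Step 10: +0 new -> 51 infected

Answer: 10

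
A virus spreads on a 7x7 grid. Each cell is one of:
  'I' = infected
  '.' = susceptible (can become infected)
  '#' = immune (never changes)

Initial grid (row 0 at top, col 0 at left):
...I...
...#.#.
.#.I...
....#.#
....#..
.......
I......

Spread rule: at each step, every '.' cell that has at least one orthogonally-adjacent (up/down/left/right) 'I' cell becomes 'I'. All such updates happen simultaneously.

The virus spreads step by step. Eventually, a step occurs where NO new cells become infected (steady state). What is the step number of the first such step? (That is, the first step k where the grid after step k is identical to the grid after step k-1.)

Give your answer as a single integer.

Step 0 (initial): 3 infected
Step 1: +7 new -> 10 infected
Step 2: +10 new -> 20 infected
Step 3: +12 new -> 32 infected
Step 4: +6 new -> 38 infected
Step 5: +3 new -> 41 infected
Step 6: +2 new -> 43 infected
Step 7: +0 new -> 43 infected

Answer: 7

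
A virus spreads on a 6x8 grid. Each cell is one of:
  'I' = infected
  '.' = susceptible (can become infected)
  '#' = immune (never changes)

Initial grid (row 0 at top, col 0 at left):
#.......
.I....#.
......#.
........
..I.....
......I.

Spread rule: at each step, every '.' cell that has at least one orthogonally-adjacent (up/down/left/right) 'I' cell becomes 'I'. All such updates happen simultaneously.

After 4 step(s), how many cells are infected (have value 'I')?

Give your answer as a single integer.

Step 0 (initial): 3 infected
Step 1: +11 new -> 14 infected
Step 2: +14 new -> 28 infected
Step 3: +8 new -> 36 infected
Step 4: +5 new -> 41 infected

Answer: 41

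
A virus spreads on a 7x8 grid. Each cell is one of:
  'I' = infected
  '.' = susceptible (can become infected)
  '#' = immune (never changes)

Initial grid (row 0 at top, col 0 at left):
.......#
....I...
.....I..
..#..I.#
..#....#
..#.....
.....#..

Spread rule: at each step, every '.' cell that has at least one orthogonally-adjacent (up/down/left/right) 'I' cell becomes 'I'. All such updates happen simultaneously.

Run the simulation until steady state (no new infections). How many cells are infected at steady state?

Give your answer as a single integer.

Step 0 (initial): 3 infected
Step 1: +8 new -> 11 infected
Step 2: +10 new -> 21 infected
Step 3: +8 new -> 29 infected
Step 4: +7 new -> 36 infected
Step 5: +5 new -> 41 infected
Step 6: +3 new -> 44 infected
Step 7: +3 new -> 47 infected
Step 8: +2 new -> 49 infected
Step 9: +0 new -> 49 infected

Answer: 49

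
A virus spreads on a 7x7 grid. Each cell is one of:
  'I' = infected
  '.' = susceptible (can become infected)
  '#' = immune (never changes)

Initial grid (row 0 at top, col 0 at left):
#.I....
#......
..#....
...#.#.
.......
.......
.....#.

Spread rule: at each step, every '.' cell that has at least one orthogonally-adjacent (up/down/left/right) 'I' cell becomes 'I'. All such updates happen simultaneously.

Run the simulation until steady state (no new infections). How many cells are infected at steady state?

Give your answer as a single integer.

Answer: 43

Derivation:
Step 0 (initial): 1 infected
Step 1: +3 new -> 4 infected
Step 2: +3 new -> 7 infected
Step 3: +4 new -> 11 infected
Step 4: +5 new -> 16 infected
Step 5: +6 new -> 22 infected
Step 6: +5 new -> 27 infected
Step 7: +7 new -> 34 infected
Step 8: +6 new -> 40 infected
Step 9: +2 new -> 42 infected
Step 10: +1 new -> 43 infected
Step 11: +0 new -> 43 infected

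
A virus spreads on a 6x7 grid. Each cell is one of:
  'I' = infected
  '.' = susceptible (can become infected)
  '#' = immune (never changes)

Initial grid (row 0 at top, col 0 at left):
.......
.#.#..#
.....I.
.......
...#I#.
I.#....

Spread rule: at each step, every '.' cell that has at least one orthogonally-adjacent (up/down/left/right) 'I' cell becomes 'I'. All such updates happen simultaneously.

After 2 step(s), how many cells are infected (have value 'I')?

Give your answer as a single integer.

Answer: 20

Derivation:
Step 0 (initial): 3 infected
Step 1: +8 new -> 11 infected
Step 2: +9 new -> 20 infected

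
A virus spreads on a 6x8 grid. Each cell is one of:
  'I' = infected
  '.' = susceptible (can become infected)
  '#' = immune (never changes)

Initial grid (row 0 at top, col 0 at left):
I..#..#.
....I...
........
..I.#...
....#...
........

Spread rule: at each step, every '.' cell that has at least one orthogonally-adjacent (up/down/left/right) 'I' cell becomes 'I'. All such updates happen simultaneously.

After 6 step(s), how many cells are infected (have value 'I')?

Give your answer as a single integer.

Answer: 43

Derivation:
Step 0 (initial): 3 infected
Step 1: +10 new -> 13 infected
Step 2: +13 new -> 26 infected
Step 3: +6 new -> 32 infected
Step 4: +6 new -> 38 infected
Step 5: +3 new -> 41 infected
Step 6: +2 new -> 43 infected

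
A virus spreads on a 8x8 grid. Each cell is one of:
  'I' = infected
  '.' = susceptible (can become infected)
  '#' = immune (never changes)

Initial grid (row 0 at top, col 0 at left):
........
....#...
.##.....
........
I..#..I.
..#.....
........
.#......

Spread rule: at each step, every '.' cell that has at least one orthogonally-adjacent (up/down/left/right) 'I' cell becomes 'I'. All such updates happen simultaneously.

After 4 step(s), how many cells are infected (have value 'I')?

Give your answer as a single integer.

Step 0 (initial): 2 infected
Step 1: +7 new -> 9 infected
Step 2: +12 new -> 21 infected
Step 3: +12 new -> 33 infected
Step 4: +12 new -> 45 infected

Answer: 45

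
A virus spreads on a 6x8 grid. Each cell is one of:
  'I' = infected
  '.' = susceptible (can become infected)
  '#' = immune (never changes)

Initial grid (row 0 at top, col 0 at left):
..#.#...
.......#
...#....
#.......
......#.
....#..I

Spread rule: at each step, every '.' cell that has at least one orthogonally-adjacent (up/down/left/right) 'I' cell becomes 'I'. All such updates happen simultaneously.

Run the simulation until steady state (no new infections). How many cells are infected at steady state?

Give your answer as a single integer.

Step 0 (initial): 1 infected
Step 1: +2 new -> 3 infected
Step 2: +2 new -> 5 infected
Step 3: +3 new -> 8 infected
Step 4: +3 new -> 11 infected
Step 5: +4 new -> 15 infected
Step 6: +6 new -> 21 infected
Step 7: +6 new -> 27 infected
Step 8: +5 new -> 32 infected
Step 9: +4 new -> 36 infected
Step 10: +2 new -> 38 infected
Step 11: +2 new -> 40 infected
Step 12: +1 new -> 41 infected
Step 13: +0 new -> 41 infected

Answer: 41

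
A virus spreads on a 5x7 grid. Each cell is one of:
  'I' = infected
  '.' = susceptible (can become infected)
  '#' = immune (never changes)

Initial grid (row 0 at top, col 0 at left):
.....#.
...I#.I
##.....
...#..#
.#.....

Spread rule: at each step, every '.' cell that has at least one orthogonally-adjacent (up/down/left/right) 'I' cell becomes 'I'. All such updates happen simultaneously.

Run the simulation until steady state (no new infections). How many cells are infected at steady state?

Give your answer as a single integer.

Answer: 28

Derivation:
Step 0 (initial): 2 infected
Step 1: +6 new -> 8 infected
Step 2: +6 new -> 14 infected
Step 3: +5 new -> 19 infected
Step 4: +5 new -> 24 infected
Step 5: +3 new -> 27 infected
Step 6: +1 new -> 28 infected
Step 7: +0 new -> 28 infected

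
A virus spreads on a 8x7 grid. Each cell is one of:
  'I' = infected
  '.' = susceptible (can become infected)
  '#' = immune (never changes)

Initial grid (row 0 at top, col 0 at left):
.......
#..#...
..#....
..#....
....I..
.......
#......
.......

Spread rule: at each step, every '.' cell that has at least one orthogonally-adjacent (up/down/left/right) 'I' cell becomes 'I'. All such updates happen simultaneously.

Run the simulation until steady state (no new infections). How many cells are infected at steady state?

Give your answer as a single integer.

Answer: 51

Derivation:
Step 0 (initial): 1 infected
Step 1: +4 new -> 5 infected
Step 2: +8 new -> 13 infected
Step 3: +10 new -> 23 infected
Step 4: +10 new -> 33 infected
Step 5: +9 new -> 42 infected
Step 6: +5 new -> 47 infected
Step 7: +3 new -> 50 infected
Step 8: +1 new -> 51 infected
Step 9: +0 new -> 51 infected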